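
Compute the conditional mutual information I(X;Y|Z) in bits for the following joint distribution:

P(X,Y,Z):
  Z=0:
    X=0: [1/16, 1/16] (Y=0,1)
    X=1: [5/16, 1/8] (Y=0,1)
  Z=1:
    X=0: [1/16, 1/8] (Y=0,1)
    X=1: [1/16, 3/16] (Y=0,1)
0.0165 bits

Conditional mutual information: I(X;Y|Z) = H(X|Z) + H(Y|Z) - H(X,Y|Z)

H(Z) = 0.9887
H(X,Z) = 1.8496 → H(X|Z) = 0.8609
H(Y,Z) = 1.8829 → H(Y|Z) = 0.8942
H(X,Y,Z) = 2.7272 → H(X,Y|Z) = 1.7385

I(X;Y|Z) = 0.8609 + 0.8942 - 1.7385 = 0.0165 bits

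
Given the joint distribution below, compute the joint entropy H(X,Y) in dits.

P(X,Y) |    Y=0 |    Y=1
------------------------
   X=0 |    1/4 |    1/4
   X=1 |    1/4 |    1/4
0.6021 dits

Joint entropy is H(X,Y) = -Σ_{x,y} p(x,y) log p(x,y).

Summing over all non-zero entries:
H(X,Y) = -[1/4·log_10(1/4) + 1/4·log_10(1/4) + 1/4·log_10(1/4) + 1/4·log_10(1/4)]
H(X,Y) = 0.6021 dits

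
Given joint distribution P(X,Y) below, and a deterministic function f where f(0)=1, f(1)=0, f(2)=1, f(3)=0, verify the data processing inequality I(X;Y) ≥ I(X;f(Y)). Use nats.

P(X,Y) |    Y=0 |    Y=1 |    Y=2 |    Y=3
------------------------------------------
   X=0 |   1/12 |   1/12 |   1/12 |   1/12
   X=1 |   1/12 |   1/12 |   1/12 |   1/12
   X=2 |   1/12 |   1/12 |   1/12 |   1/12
I(X;Y) = 0.0000, I(X;f(Y)) = 0.0000, inequality holds: 0.0000 ≥ 0.0000

Data Processing Inequality: For any Markov chain X → Y → Z, we have I(X;Y) ≥ I(X;Z).

Here Z = f(Y) is a deterministic function of Y, forming X → Y → Z.

Original I(X;Y) = 0.0000 nats

After applying f:
P(X,Z) where Z=f(Y):
- P(X,Z=0) = P(X,Y=1) + P(X,Y=3)
- P(X,Z=1) = P(X,Y=0) + P(X,Y=2)

I(X;Z) = I(X;f(Y)) = 0.0000 nats

Verification: 0.0000 ≥ 0.0000 ✓

Information cannot be created by processing; the function f can only lose information about X.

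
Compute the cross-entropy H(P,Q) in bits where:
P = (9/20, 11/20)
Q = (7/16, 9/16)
0.9932 bits

Cross-entropy: H(P,Q) = -Σ p(x) log q(x)

Alternatively: H(P,Q) = H(P) + D_KL(P||Q)
H(P) = 0.9928 bits
D_KL(P||Q) = 0.0005 bits

H(P,Q) = 0.9928 + 0.0005 = 0.9932 bits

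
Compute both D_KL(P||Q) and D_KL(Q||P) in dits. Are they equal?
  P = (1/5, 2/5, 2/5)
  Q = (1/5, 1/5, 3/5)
D_KL(P||Q) = 0.0500, D_KL(Q||P) = 0.0454

KL divergence is not symmetric: D_KL(P||Q) ≠ D_KL(Q||P) in general.

D_KL(P||Q) = 0.0500 dits
D_KL(Q||P) = 0.0454 dits

No, they are not equal!

This asymmetry is why KL divergence is not a true distance metric.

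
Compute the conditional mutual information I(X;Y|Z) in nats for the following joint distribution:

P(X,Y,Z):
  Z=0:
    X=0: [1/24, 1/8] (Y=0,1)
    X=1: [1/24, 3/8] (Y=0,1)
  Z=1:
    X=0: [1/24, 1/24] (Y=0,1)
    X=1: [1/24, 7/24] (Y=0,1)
0.0352 nats

Conditional mutual information: I(X;Y|Z) = H(X|Z) + H(Y|Z) - H(X,Y|Z)

H(Z) = 0.6792
H(X,Z) = 1.2367 → H(X|Z) = 0.5575
H(Y,Z) = 1.1269 → H(Y|Z) = 0.4477
H(X,Y,Z) = 1.6492 → H(X,Y|Z) = 0.9700

I(X;Y|Z) = 0.5575 + 0.4477 - 0.9700 = 0.0352 nats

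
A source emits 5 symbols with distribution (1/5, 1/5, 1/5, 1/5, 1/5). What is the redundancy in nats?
0.0000 nats

Redundancy measures how far a source is from maximum entropy:
R = H_max - H(X)

Maximum entropy for 5 symbols: H_max = log_e(5) = 1.6094 nats
Actual entropy: H(X) = 1.6094 nats
Redundancy: R = 1.6094 - 1.6094 = 0.0000 nats

This redundancy represents potential for compression: the source could be compressed by 0.0000 nats per symbol.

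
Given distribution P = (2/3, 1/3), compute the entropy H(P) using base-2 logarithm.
0.9183 bits

Shannon entropy is H(X) = -Σ p(x) log p(x).

For P = (2/3, 1/3):
H = -2/3 × log_2(2/3) -1/3 × log_2(1/3)
H = 0.9183 bits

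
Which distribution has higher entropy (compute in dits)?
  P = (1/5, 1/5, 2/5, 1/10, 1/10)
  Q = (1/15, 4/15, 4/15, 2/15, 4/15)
Q

Computing entropies in dits:
H(P) = 0.6388
H(Q) = 0.6543

Distribution Q has higher entropy.

Intuition: The distribution closer to uniform (more spread out) has higher entropy.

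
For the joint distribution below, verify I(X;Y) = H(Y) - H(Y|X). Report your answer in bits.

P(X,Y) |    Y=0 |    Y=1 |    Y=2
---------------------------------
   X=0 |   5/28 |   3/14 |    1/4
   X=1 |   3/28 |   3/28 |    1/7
I(X;Y) = 0.0009 bits

Mutual information has multiple equivalent forms:
- I(X;Y) = H(X) - H(X|Y)
- I(X;Y) = H(Y) - H(Y|X)
- I(X;Y) = H(X) + H(Y) - H(X,Y)

Computing all quantities:
H(X) = 0.9403, H(Y) = 1.5722, H(X,Y) = 2.5116
H(X|Y) = 0.9394, H(Y|X) = 1.5713

Verification:
H(X) - H(X|Y) = 0.9403 - 0.9394 = 0.0009
H(Y) - H(Y|X) = 1.5722 - 1.5713 = 0.0009
H(X) + H(Y) - H(X,Y) = 0.9403 + 1.5722 - 2.5116 = 0.0009

All forms give I(X;Y) = 0.0009 bits. ✓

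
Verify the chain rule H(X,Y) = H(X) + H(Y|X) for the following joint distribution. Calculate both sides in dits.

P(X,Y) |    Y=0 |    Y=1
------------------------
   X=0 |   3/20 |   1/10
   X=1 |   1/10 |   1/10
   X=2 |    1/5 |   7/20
H(X,Y) = 0.7230, H(X) = 0.4331, H(Y|X) = 0.2898 (all in dits)

Chain rule: H(X,Y) = H(X) + H(Y|X)

Left side — joint entropy directly:
H(X,Y) = -Σ p(x,y) log p(x,y) = 0.7230 dits

Right side — compute H(Y|X) from the conditional distributions:
P(X) = (1/4, 1/5, 11/20), so H(X) = 0.4331 dits
H(Y|X) = Σ_x P(X=x) · H(Y|X=x):
  P(Y|X=0) = (3/5, 2/5), H(Y|X=0) = 0.2923, weight P(X=0) = 1/4
  P(Y|X=1) = (1/2, 1/2), H(Y|X=1) = 0.3010, weight P(X=1) = 1/5
  P(Y|X=2) = (4/11, 7/11), H(Y|X=2) = 0.2847, weight P(X=2) = 11/20
H(Y|X) = 0.2898 dits

H(X) + H(Y|X) = 0.4331 + 0.2898 = 0.7230 dits

Both sides equal 0.7230 dits. ✓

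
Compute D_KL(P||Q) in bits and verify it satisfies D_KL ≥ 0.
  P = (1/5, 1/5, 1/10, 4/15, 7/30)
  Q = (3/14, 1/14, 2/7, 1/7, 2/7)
0.2977 bits

KL divergence satisfies the Gibbs inequality: D_KL(P||Q) ≥ 0 for all distributions P, Q.

D_KL(P||Q) = Σ p(x) log(p(x)/q(x))
Term by term:
  x=0: 1/5 × log_2[(1/5)/(3/14)] = -0.0199
  x=1: 1/5 × log_2[(1/5)/(1/14)] = 0.2971
  x=2: 1/10 × log_2[(1/10)/(2/7)] = -0.1515
  x=3: 4/15 × log_2[(4/15)/(1/7)] = 0.2401
  x=4: 7/30 × log_2[(7/30)/(2/7)] = -0.0682
D_KL(P||Q) = 0.2977 bits

D_KL(P||Q) = 0.2977 ≥ 0 ✓

This non-negativity is a fundamental property: relative entropy cannot be negative because it measures how different Q is from P.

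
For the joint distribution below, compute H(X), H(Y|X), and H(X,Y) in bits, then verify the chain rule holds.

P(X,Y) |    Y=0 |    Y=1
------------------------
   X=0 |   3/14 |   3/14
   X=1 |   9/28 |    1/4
H(X,Y) = 1.9788, H(X) = 0.9852, H(Y|X) = 0.9935 (all in bits)

Chain rule: H(X,Y) = H(X) + H(Y|X)

Left side — joint entropy directly:
H(X,Y) = -Σ p(x,y) log p(x,y) = 1.9788 bits

Right side — compute H(Y|X) from the conditional distributions:
P(X) = (3/7, 4/7), so H(X) = 0.9852 bits
H(Y|X) = Σ_x P(X=x) · H(Y|X=x):
  P(Y|X=0) = (1/2, 1/2), H(Y|X=0) = 1.0000, weight P(X=0) = 3/7
  P(Y|X=1) = (9/16, 7/16), H(Y|X=1) = 0.9887, weight P(X=1) = 4/7
H(Y|X) = 0.9935 bits

H(X) + H(Y|X) = 0.9852 + 0.9935 = 1.9788 bits

Both sides equal 1.9788 bits. ✓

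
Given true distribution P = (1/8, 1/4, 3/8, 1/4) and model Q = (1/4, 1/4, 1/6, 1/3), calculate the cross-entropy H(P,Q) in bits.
2.1156 bits

Cross-entropy: H(P,Q) = -Σ p(x) log q(x)

Alternatively: H(P,Q) = H(P) + D_KL(P||Q)
H(P) = 1.9056 bits
D_KL(P||Q) = 0.2100 bits

H(P,Q) = 1.9056 + 0.2100 = 2.1156 bits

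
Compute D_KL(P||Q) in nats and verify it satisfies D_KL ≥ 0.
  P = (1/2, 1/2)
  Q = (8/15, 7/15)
0.0022 nats

KL divergence satisfies the Gibbs inequality: D_KL(P||Q) ≥ 0 for all distributions P, Q.

D_KL(P||Q) = Σ p(x) log(p(x)/q(x))
Term by term:
  x=0: 1/2 × log_e[(1/2)/(8/15)] = -0.0323
  x=1: 1/2 × log_e[(1/2)/(7/15)] = 0.0345
D_KL(P||Q) = 0.0022 nats

D_KL(P||Q) = 0.0022 ≥ 0 ✓

This non-negativity is a fundamental property: relative entropy cannot be negative because it measures how different Q is from P.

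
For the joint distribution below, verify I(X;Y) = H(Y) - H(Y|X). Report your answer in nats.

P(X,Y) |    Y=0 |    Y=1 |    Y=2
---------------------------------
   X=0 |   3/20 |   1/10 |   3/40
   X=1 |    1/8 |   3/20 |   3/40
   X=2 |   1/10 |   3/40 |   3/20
I(X;Y) = 0.0353 nats

Mutual information has multiple equivalent forms:
- I(X;Y) = H(X) - H(X|Y)
- I(X;Y) = H(Y) - H(Y|X)
- I(X;Y) = H(X) + H(Y) - H(X,Y)

Computing all quantities:
H(X) = 1.0980, H(Y) = 1.0943, H(X,Y) = 2.1570
H(X|Y) = 1.0627, H(Y|X) = 1.0590

Verification:
H(X) - H(X|Y) = 1.0980 - 1.0627 = 0.0353
H(Y) - H(Y|X) = 1.0943 - 1.0590 = 0.0353
H(X) + H(Y) - H(X,Y) = 1.0980 + 1.0943 - 2.1570 = 0.0353

All forms give I(X;Y) = 0.0353 nats. ✓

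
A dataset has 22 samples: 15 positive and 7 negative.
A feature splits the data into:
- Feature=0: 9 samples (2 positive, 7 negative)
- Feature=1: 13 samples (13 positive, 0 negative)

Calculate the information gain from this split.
0.5898 bits

Information Gain = H(Y) - H(Y|Feature)

Before split:
P(positive) = 15/22 = 0.6818
H(Y) = 0.9024 bits

After split:
Feature=0: H = 0.7642 bits (weight = 9/22)
Feature=1: H = 0.0000 bits (weight = 13/22)
H(Y|Feature) = (9/22)×0.7642 + (13/22)×0.0000 = 0.3126 bits

Information Gain = 0.9024 - 0.3126 = 0.5898 bits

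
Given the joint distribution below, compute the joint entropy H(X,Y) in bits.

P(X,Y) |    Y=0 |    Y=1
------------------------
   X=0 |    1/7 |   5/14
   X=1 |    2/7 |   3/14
1.9242 bits

Joint entropy is H(X,Y) = -Σ_{x,y} p(x,y) log p(x,y).

Summing over all non-zero entries:
H(X,Y) = -[1/7·log_2(1/7) + 5/14·log_2(5/14) + 2/7·log_2(2/7) + 3/14·log_2(3/14)]
H(X,Y) = 1.9242 bits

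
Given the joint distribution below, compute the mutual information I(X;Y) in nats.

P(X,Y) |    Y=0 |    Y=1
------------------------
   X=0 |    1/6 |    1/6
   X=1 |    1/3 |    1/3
0.0000 nats

Mutual information: I(X;Y) = H(X) + H(Y) - H(X,Y)

Marginals:
P(X) = (1/3, 2/3), H(X) = 0.6365 nats
P(Y) = (1/2, 1/2), H(Y) = 0.6931 nats

Joint entropy: H(X,Y) = 1.3297 nats

I(X;Y) = 0.6365 + 0.6931 - 1.3297 = 0.0000 nats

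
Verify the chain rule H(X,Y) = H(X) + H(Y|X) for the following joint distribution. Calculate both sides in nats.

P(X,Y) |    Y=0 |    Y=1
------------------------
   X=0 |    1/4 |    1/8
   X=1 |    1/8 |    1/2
H(X,Y) = 1.2130, H(X) = 0.6616, H(Y|X) = 0.5514 (all in nats)

Chain rule: H(X,Y) = H(X) + H(Y|X)

Left side — joint entropy directly:
H(X,Y) = -Σ p(x,y) log p(x,y) = 1.2130 nats

Right side — compute H(Y|X) from the conditional distributions:
P(X) = (3/8, 5/8), so H(X) = 0.6616 nats
H(Y|X) = Σ_x P(X=x) · H(Y|X=x):
  P(Y|X=0) = (2/3, 1/3), H(Y|X=0) = 0.6365, weight P(X=0) = 3/8
  P(Y|X=1) = (1/5, 4/5), H(Y|X=1) = 0.5004, weight P(X=1) = 5/8
H(Y|X) = 0.5514 nats

H(X) + H(Y|X) = 0.6616 + 0.5514 = 1.2130 nats

Both sides equal 1.2130 nats. ✓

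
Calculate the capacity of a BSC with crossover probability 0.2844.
0.1386 bits

For a binary symmetric channel (BSC) with error probability p:
Capacity C = 1 - H(p) bits per symbol

where H(p) = -p log₂(p) - (1-p) log₂(1-p) is the binary entropy function.

H(0.2844) = 0.8614 bits
C = 1 - 0.8614 = 0.1386 bits per symbol

This means we can reliably transmit up to 0.1386 bits of information per channel use.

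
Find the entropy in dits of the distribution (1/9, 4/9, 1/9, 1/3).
0.5276 dits

Shannon entropy is H(X) = -Σ p(x) log p(x).

For P = (1/9, 4/9, 1/9, 1/3):
H = -1/9 × log_10(1/9) -4/9 × log_10(4/9) -1/9 × log_10(1/9) -1/3 × log_10(1/3)
H = 0.5276 dits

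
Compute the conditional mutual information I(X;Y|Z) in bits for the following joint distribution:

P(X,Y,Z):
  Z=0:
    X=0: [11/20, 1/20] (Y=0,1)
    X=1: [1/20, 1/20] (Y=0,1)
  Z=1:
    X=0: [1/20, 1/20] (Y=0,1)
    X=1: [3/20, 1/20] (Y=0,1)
0.0791 bits

Conditional mutual information: I(X;Y|Z) = H(X|Z) + H(Y|Z) - H(X,Y|Z)

H(Z) = 0.8813
H(X,Z) = 1.5710 → H(X|Z) = 0.6897
H(Y,Z) = 1.5710 → H(Y|Z) = 0.6897
H(X,Y,Z) = 2.1815 → H(X,Y|Z) = 1.3002

I(X;Y|Z) = 0.6897 + 0.6897 - 1.3002 = 0.0791 bits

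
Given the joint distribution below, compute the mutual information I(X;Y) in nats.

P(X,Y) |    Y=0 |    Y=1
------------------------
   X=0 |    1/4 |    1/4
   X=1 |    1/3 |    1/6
0.0144 nats

Mutual information: I(X;Y) = H(X) + H(Y) - H(X,Y)

Marginals:
P(X) = (1/2, 1/2), H(X) = 0.6931 nats
P(Y) = (7/12, 5/12), H(Y) = 0.6792 nats

Joint entropy: H(X,Y) = 1.3580 nats

I(X;Y) = 0.6931 + 0.6792 - 1.3580 = 0.0144 nats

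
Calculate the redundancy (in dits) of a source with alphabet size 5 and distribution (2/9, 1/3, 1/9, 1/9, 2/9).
0.0376 dits

Redundancy measures how far a source is from maximum entropy:
R = H_max - H(X)

Maximum entropy for 5 symbols: H_max = log_10(5) = 0.6990 dits
Actual entropy: H(X) = 0.6614 dits
Redundancy: R = 0.6990 - 0.6614 = 0.0376 dits

This redundancy represents potential for compression: the source could be compressed by 0.0376 dits per symbol.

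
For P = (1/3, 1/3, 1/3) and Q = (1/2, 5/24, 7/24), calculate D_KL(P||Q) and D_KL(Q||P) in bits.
D_KL(P||Q) = 0.0953, D_KL(Q||P) = 0.0950

KL divergence is not symmetric: D_KL(P||Q) ≠ D_KL(Q||P) in general.

D_KL(P||Q) = 0.0953 bits
D_KL(Q||P) = 0.0950 bits

No, they are not equal!

This asymmetry is why KL divergence is not a true distance metric.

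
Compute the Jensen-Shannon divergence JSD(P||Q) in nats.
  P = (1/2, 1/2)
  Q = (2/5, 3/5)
0.0051 nats

Jensen-Shannon divergence is:
JSD(P||Q) = 0.5 × D_KL(P||M) + 0.5 × D_KL(Q||M)
where M = 0.5 × (P + Q) is the mixture distribution.

M = 0.5 × (1/2, 1/2) + 0.5 × (2/5, 3/5) = (9/20, 11/20)

D_KL(P||M) = 0.0050 nats
D_KL(Q||M) = 0.0051 nats

JSD(P||Q) = 0.5 × 0.0050 + 0.5 × 0.0051 = 0.0051 nats

Unlike KL divergence, JSD is symmetric and bounded: 0 ≤ JSD ≤ log(2).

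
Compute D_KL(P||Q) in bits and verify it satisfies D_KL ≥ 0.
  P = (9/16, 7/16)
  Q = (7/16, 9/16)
0.0453 bits

KL divergence satisfies the Gibbs inequality: D_KL(P||Q) ≥ 0 for all distributions P, Q.

D_KL(P||Q) = Σ p(x) log(p(x)/q(x))
Term by term:
  x=0: 9/16 × log_2[(9/16)/(7/16)] = 0.2039
  x=1: 7/16 × log_2[(7/16)/(9/16)] = -0.1586
D_KL(P||Q) = 0.0453 bits

D_KL(P||Q) = 0.0453 ≥ 0 ✓

This non-negativity is a fundamental property: relative entropy cannot be negative because it measures how different Q is from P.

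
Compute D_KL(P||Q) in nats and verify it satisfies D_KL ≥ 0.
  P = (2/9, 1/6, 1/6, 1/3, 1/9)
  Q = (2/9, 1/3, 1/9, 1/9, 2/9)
0.2412 nats

KL divergence satisfies the Gibbs inequality: D_KL(P||Q) ≥ 0 for all distributions P, Q.

D_KL(P||Q) = Σ p(x) log(p(x)/q(x))
Term by term:
  x=0: 2/9 × log_e[(2/9)/(2/9)] = 0.0000
  x=1: 1/6 × log_e[(1/6)/(1/3)] = -0.1155
  x=2: 1/6 × log_e[(1/6)/(1/9)] = 0.0676
  x=3: 1/3 × log_e[(1/3)/(1/9)] = 0.3662
  x=4: 1/9 × log_e[(1/9)/(2/9)] = -0.0770
D_KL(P||Q) = 0.2412 nats

D_KL(P||Q) = 0.2412 ≥ 0 ✓

This non-negativity is a fundamental property: relative entropy cannot be negative because it measures how different Q is from P.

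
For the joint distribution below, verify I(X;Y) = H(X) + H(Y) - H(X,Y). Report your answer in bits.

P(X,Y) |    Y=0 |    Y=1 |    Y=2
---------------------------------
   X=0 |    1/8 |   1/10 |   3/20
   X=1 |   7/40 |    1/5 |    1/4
I(X;Y) = 0.0032 bits

Mutual information has multiple equivalent forms:
- I(X;Y) = H(X) - H(X|Y)
- I(X;Y) = H(Y) - H(Y|X)
- I(X;Y) = H(X) + H(Y) - H(X,Y)

Computing all quantities:
H(X) = 0.9544, H(Y) = 1.5710, H(X,Y) = 2.5222
H(X|Y) = 0.9512, H(Y|X) = 1.5677

Verification:
H(X) - H(X|Y) = 0.9544 - 0.9512 = 0.0032
H(Y) - H(Y|X) = 1.5710 - 1.5677 = 0.0032
H(X) + H(Y) - H(X,Y) = 0.9544 + 1.5710 - 2.5222 = 0.0032

All forms give I(X;Y) = 0.0032 bits. ✓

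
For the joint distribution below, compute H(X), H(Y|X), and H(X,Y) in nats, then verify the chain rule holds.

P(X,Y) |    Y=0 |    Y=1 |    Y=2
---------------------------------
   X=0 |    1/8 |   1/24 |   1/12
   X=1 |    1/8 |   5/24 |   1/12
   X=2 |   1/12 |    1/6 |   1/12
H(X,Y) = 2.1060, H(X) = 1.0776, H(Y|X) = 1.0284 (all in nats)

Chain rule: H(X,Y) = H(X) + H(Y|X)

Left side — joint entropy directly:
H(X,Y) = -Σ p(x,y) log p(x,y) = 2.1060 nats

Right side — compute H(Y|X) from the conditional distributions:
P(X) = (1/4, 5/12, 1/3), so H(X) = 1.0776 nats
H(Y|X) = Σ_x P(X=x) · H(Y|X=x):
  P(Y|X=0) = (1/2, 1/6, 1/3), H(Y|X=0) = 1.0114, weight P(X=0) = 1/4
  P(Y|X=1) = (3/10, 1/2, 1/5), H(Y|X=1) = 1.0297, weight P(X=1) = 5/12
  P(Y|X=2) = (1/4, 1/2, 1/4), H(Y|X=2) = 1.0397, weight P(X=2) = 1/3
H(Y|X) = 1.0284 nats

H(X) + H(Y|X) = 1.0776 + 1.0284 = 2.1060 nats

Both sides equal 2.1060 nats. ✓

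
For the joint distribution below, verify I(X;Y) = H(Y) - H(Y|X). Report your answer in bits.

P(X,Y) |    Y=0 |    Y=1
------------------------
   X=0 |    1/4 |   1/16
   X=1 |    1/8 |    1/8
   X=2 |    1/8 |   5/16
I(X;Y) = 0.1468 bits

Mutual information has multiple equivalent forms:
- I(X;Y) = H(X) - H(X|Y)
- I(X;Y) = H(Y) - H(Y|X)
- I(X;Y) = H(X) + H(Y) - H(X,Y)

Computing all quantities:
H(X) = 1.5462, H(Y) = 1.0000, H(X,Y) = 2.3994
H(X|Y) = 1.3994, H(Y|X) = 0.8532

Verification:
H(X) - H(X|Y) = 1.5462 - 1.3994 = 0.1468
H(Y) - H(Y|X) = 1.0000 - 0.8532 = 0.1468
H(X) + H(Y) - H(X,Y) = 1.5462 + 1.0000 - 2.3994 = 0.1468

All forms give I(X;Y) = 0.1468 bits. ✓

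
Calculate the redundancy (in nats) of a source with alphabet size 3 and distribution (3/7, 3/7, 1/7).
0.0944 nats

Redundancy measures how far a source is from maximum entropy:
R = H_max - H(X)

Maximum entropy for 3 symbols: H_max = log_e(3) = 1.0986 nats
Actual entropy: H(X) = 1.0042 nats
Redundancy: R = 1.0986 - 1.0042 = 0.0944 nats

This redundancy represents potential for compression: the source could be compressed by 0.0944 nats per symbol.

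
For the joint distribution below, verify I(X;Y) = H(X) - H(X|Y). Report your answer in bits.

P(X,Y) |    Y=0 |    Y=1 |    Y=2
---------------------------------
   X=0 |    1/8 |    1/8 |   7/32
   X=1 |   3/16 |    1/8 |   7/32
I(X;Y) = 0.0063 bits

Mutual information has multiple equivalent forms:
- I(X;Y) = H(X) - H(X|Y)
- I(X;Y) = H(Y) - H(Y|X)
- I(X;Y) = H(X) + H(Y) - H(X,Y)

Computing all quantities:
H(X) = 0.9972, H(Y) = 1.5462, H(X,Y) = 2.5371
H(X|Y) = 0.9909, H(Y|X) = 1.5399

Verification:
H(X) - H(X|Y) = 0.9972 - 0.9909 = 0.0063
H(Y) - H(Y|X) = 1.5462 - 1.5399 = 0.0063
H(X) + H(Y) - H(X,Y) = 0.9972 + 1.5462 - 2.5371 = 0.0063

All forms give I(X;Y) = 0.0063 bits. ✓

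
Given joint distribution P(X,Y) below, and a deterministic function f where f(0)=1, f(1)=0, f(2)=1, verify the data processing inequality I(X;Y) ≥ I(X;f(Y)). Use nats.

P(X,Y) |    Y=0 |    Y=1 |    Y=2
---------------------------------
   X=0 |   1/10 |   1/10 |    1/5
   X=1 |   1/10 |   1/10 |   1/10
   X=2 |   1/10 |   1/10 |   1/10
I(X;Y) = 0.0138, I(X;f(Y)) = 0.0040, inequality holds: 0.0138 ≥ 0.0040

Data Processing Inequality: For any Markov chain X → Y → Z, we have I(X;Y) ≥ I(X;Z).

Here Z = f(Y) is a deterministic function of Y, forming X → Y → Z.

Original I(X;Y) = 0.0138 nats

After applying f:
P(X,Z) where Z=f(Y):
- P(X,Z=0) = P(X,Y=1)
- P(X,Z=1) = P(X,Y=0) + P(X,Y=2)

I(X;Z) = I(X;f(Y)) = 0.0040 nats

Verification: 0.0138 ≥ 0.0040 ✓

Information cannot be created by processing; the function f can only lose information about X.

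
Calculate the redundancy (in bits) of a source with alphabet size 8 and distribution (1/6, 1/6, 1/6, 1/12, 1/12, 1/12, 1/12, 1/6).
0.0817 bits

Redundancy measures how far a source is from maximum entropy:
R = H_max - H(X)

Maximum entropy for 8 symbols: H_max = log_2(8) = 3.0000 bits
Actual entropy: H(X) = 2.9183 bits
Redundancy: R = 3.0000 - 2.9183 = 0.0817 bits

This redundancy represents potential for compression: the source could be compressed by 0.0817 bits per symbol.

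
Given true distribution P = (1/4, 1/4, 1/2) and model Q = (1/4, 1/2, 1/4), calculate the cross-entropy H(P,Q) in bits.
1.7500 bits

Cross-entropy: H(P,Q) = -Σ p(x) log q(x)

Alternatively: H(P,Q) = H(P) + D_KL(P||Q)
H(P) = 1.5000 bits
D_KL(P||Q) = 0.2500 bits

H(P,Q) = 1.5000 + 0.2500 = 1.7500 bits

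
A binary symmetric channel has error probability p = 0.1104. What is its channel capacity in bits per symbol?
0.4989 bits

For a binary symmetric channel (BSC) with error probability p:
Capacity C = 1 - H(p) bits per symbol

where H(p) = -p log₂(p) - (1-p) log₂(1-p) is the binary entropy function.

H(0.1104) = 0.5011 bits
C = 1 - 0.5011 = 0.4989 bits per symbol

This means we can reliably transmit up to 0.4989 bits of information per channel use.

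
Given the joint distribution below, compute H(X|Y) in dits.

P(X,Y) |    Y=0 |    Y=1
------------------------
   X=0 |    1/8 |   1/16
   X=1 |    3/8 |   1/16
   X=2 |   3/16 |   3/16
0.4260 dits

Using the chain rule: H(X|Y) = H(X,Y) - H(Y)

First, compute H(X,Y) = 0.6958 dits

Marginal P(Y) = (11/16, 5/16)
H(Y) = 0.2697 dits

H(X|Y) = H(X,Y) - H(Y) = 0.6958 - 0.2697 = 0.4260 dits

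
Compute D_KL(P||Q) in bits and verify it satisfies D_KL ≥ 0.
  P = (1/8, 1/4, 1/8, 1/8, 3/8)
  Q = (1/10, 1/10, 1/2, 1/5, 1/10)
0.7510 bits

KL divergence satisfies the Gibbs inequality: D_KL(P||Q) ≥ 0 for all distributions P, Q.

D_KL(P||Q) = Σ p(x) log(p(x)/q(x))
Term by term:
  x=0: 1/8 × log_2[(1/8)/(1/10)] = 0.0402
  x=1: 1/4 × log_2[(1/4)/(1/10)] = 0.3305
  x=2: 1/8 × log_2[(1/8)/(1/2)] = -0.2500
  x=3: 1/8 × log_2[(1/8)/(1/5)] = -0.0848
  x=4: 3/8 × log_2[(3/8)/(1/10)] = 0.7151
D_KL(P||Q) = 0.7510 bits

D_KL(P||Q) = 0.7510 ≥ 0 ✓

This non-negativity is a fundamental property: relative entropy cannot be negative because it measures how different Q is from P.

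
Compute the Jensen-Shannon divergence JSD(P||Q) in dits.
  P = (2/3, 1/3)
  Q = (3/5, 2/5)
0.0010 dits

Jensen-Shannon divergence is:
JSD(P||Q) = 0.5 × D_KL(P||M) + 0.5 × D_KL(Q||M)
where M = 0.5 × (P + Q) is the mixture distribution.

M = 0.5 × (2/3, 1/3) + 0.5 × (3/5, 2/5) = (19/30, 11/30)

D_KL(P||M) = 0.0011 dits
D_KL(Q||M) = 0.0010 dits

JSD(P||Q) = 0.5 × 0.0011 + 0.5 × 0.0010 = 0.0010 dits

Unlike KL divergence, JSD is symmetric and bounded: 0 ≤ JSD ≤ log(2).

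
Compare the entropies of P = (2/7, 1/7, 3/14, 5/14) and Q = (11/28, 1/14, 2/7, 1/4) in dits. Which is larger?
P

Computing entropies in dits:
H(P) = 0.5792
H(Q) = 0.5472

Distribution P has higher entropy.

Intuition: The distribution closer to uniform (more spread out) has higher entropy.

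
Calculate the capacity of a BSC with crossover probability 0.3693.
0.0499 bits

For a binary symmetric channel (BSC) with error probability p:
Capacity C = 1 - H(p) bits per symbol

where H(p) = -p log₂(p) - (1-p) log₂(1-p) is the binary entropy function.

H(0.3693) = 0.9501 bits
C = 1 - 0.9501 = 0.0499 bits per symbol

This means we can reliably transmit up to 0.0499 bits of information per channel use.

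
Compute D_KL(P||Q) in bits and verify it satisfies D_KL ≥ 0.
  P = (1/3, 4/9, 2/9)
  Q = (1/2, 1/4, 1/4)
0.1362 bits

KL divergence satisfies the Gibbs inequality: D_KL(P||Q) ≥ 0 for all distributions P, Q.

D_KL(P||Q) = Σ p(x) log(p(x)/q(x))
Term by term:
  x=0: 1/3 × log_2[(1/3)/(1/2)] = -0.1950
  x=1: 4/9 × log_2[(4/9)/(1/4)] = 0.3689
  x=2: 2/9 × log_2[(2/9)/(1/4)] = -0.0378
D_KL(P||Q) = 0.1362 bits

D_KL(P||Q) = 0.1362 ≥ 0 ✓

This non-negativity is a fundamental property: relative entropy cannot be negative because it measures how different Q is from P.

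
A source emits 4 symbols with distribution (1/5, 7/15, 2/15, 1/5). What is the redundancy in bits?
0.1705 bits

Redundancy measures how far a source is from maximum entropy:
R = H_max - H(X)

Maximum entropy for 4 symbols: H_max = log_2(4) = 2.0000 bits
Actual entropy: H(X) = 1.8295 bits
Redundancy: R = 2.0000 - 1.8295 = 0.1705 bits

This redundancy represents potential for compression: the source could be compressed by 0.1705 bits per symbol.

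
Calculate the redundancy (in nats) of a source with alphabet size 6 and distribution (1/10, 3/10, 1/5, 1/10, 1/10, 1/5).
0.0960 nats

Redundancy measures how far a source is from maximum entropy:
R = H_max - H(X)

Maximum entropy for 6 symbols: H_max = log_e(6) = 1.7918 nats
Actual entropy: H(X) = 1.6957 nats
Redundancy: R = 1.7918 - 1.6957 = 0.0960 nats

This redundancy represents potential for compression: the source could be compressed by 0.0960 nats per symbol.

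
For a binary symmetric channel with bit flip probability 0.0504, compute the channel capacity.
0.7119 bits

For a binary symmetric channel (BSC) with error probability p:
Capacity C = 1 - H(p) bits per symbol

where H(p) = -p log₂(p) - (1-p) log₂(1-p) is the binary entropy function.

H(0.0504) = 0.2881 bits
C = 1 - 0.2881 = 0.7119 bits per symbol

This means we can reliably transmit up to 0.7119 bits of information per channel use.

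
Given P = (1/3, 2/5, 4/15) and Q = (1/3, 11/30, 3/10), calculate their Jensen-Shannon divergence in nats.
0.0009 nats

Jensen-Shannon divergence is:
JSD(P||Q) = 0.5 × D_KL(P||M) + 0.5 × D_KL(Q||M)
where M = 0.5 × (P + Q) is the mixture distribution.

M = 0.5 × (1/3, 2/5, 4/15) + 0.5 × (1/3, 11/30, 3/10) = (1/3, 0.383333, 0.283333)

D_KL(P||M) = 0.0009 nats
D_KL(Q||M) = 0.0008 nats

JSD(P||Q) = 0.5 × 0.0009 + 0.5 × 0.0008 = 0.0009 nats

Unlike KL divergence, JSD is symmetric and bounded: 0 ≤ JSD ≤ log(2).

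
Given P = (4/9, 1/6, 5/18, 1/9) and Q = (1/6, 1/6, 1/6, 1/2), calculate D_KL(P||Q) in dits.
0.1784 dits

KL divergence: D_KL(P||Q) = Σ p(x) log(p(x)/q(x))

Computing term by term:
  x=0: 4/9 × log_10[(4/9)/(1/6)] = 4/9 × 0.4260 = 0.1893
  x=1: 1/6 × log_10[(1/6)/(1/6)] = 1/6 × 0.0000 = 0.0000
  x=2: 5/18 × log_10[(5/18)/(1/6)] = 5/18 × 0.2218 = 0.0616
  x=3: 1/9 × log_10[(1/9)/(1/2)] = 1/9 × -0.6532 = -0.0726

D_KL(P||Q) = 0.1784 dits

Note: KL divergence is always non-negative and equals 0 iff P = Q.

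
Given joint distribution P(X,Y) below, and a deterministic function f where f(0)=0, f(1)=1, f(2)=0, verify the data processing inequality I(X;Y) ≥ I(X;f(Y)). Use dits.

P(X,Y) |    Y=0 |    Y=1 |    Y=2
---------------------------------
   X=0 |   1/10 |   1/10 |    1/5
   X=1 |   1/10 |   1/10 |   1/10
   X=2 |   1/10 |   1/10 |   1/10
I(X;Y) = 0.0060, I(X;f(Y)) = 0.0017, inequality holds: 0.0060 ≥ 0.0017

Data Processing Inequality: For any Markov chain X → Y → Z, we have I(X;Y) ≥ I(X;Z).

Here Z = f(Y) is a deterministic function of Y, forming X → Y → Z.

Original I(X;Y) = 0.0060 dits

After applying f:
P(X,Z) where Z=f(Y):
- P(X,Z=0) = P(X,Y=0) + P(X,Y=2)
- P(X,Z=1) = P(X,Y=1)

I(X;Z) = I(X;f(Y)) = 0.0017 dits

Verification: 0.0060 ≥ 0.0017 ✓

Information cannot be created by processing; the function f can only lose information about X.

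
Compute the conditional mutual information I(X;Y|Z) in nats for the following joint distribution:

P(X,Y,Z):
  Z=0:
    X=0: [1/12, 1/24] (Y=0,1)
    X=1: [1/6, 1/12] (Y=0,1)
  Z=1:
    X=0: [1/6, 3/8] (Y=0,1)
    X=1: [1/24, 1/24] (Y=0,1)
0.0057 nats

Conditional mutual information: I(X;Y|Z) = H(X|Z) + H(Y|Z) - H(X,Y|Z)

H(Z) = 0.6616
H(X,Z) = 1.1457 → H(X|Z) = 0.4841
H(Y,Z) = 1.2981 → H(Y|Z) = 0.6365
H(X,Y,Z) = 1.7765 → H(X,Y|Z) = 1.1149

I(X;Y|Z) = 0.4841 + 0.6365 - 1.1149 = 0.0057 nats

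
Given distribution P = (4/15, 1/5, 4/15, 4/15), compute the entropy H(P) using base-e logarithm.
1.3793 nats

Shannon entropy is H(X) = -Σ p(x) log p(x).

For P = (4/15, 1/5, 4/15, 4/15):
H = -4/15 × log_e(4/15) -1/5 × log_e(1/5) -4/15 × log_e(4/15) -4/15 × log_e(4/15)
H = 1.3793 nats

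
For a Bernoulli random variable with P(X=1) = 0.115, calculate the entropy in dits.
0.1550 dits

The binary entropy function is:
H(p) = -p log(p) - (1-p) log(1-p)

H(0.115) = -0.115 × log_10(0.115) - 0.885 × log_10(0.885)
H(0.115) = 0.1550 dits

Note: Binary entropy is maximized at p=0.5 (H=1 bit) and minimized at p=0 or p=1 (H=0).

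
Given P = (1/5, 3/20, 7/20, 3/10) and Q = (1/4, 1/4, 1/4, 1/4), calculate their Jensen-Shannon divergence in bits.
0.0188 bits

Jensen-Shannon divergence is:
JSD(P||Q) = 0.5 × D_KL(P||M) + 0.5 × D_KL(Q||M)
where M = 0.5 × (P + Q) is the mixture distribution.

M = 0.5 × (1/5, 3/20, 7/20, 3/10) + 0.5 × (1/4, 1/4, 1/4, 1/4) = (9/40, 1/5, 3/10, 11/40)

D_KL(P||M) = 0.0193 bits
D_KL(Q||M) = 0.0183 bits

JSD(P||Q) = 0.5 × 0.0193 + 0.5 × 0.0183 = 0.0188 bits

Unlike KL divergence, JSD is symmetric and bounded: 0 ≤ JSD ≤ log(2).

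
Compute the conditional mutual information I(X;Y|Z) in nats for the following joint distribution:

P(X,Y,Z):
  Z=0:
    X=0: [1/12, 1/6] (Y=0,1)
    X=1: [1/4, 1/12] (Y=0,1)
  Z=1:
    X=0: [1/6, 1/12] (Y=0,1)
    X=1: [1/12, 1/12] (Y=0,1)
0.0576 nats

Conditional mutual information: I(X;Y|Z) = H(X|Z) + H(Y|Z) - H(X,Y|Z)

H(Z) = 0.6792
H(X,Z) = 1.3580 → H(X|Z) = 0.6788
H(Y,Z) = 1.3580 → H(Y|Z) = 0.6788
H(X,Y,Z) = 1.9792 → H(X,Y|Z) = 1.3000

I(X;Y|Z) = 0.6788 + 0.6788 - 1.3000 = 0.0576 nats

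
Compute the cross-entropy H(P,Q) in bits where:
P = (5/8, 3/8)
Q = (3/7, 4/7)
1.0668 bits

Cross-entropy: H(P,Q) = -Σ p(x) log q(x)

Alternatively: H(P,Q) = H(P) + D_KL(P||Q)
H(P) = 0.9544 bits
D_KL(P||Q) = 0.1123 bits

H(P,Q) = 0.9544 + 0.1123 = 1.0668 bits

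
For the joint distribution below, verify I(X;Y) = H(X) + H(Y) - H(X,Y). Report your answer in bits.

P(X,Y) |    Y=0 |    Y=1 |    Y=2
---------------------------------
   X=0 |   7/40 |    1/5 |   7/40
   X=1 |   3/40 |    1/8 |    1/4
I(X;Y) = 0.0446 bits

Mutual information has multiple equivalent forms:
- I(X;Y) = H(X) - H(X|Y)
- I(X;Y) = H(Y) - H(Y|X)
- I(X;Y) = H(X) + H(Y) - H(X,Y)

Computing all quantities:
H(X) = 0.9928, H(Y) = 1.5516, H(X,Y) = 2.4998
H(X|Y) = 0.9481, H(Y|X) = 1.5070

Verification:
H(X) - H(X|Y) = 0.9928 - 0.9481 = 0.0446
H(Y) - H(Y|X) = 1.5516 - 1.5070 = 0.0446
H(X) + H(Y) - H(X,Y) = 0.9928 + 1.5516 - 2.4998 = 0.0446

All forms give I(X;Y) = 0.0446 bits. ✓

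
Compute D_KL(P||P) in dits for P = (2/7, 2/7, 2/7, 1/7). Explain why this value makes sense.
0.0000 dits

KL divergence satisfies the Gibbs inequality: D_KL(P||Q) ≥ 0 for all distributions P, Q.

D_KL(P||Q) = Σ p(x) log(p(x)/q(x))
Each term is p(x) × log_10(p(x)/p(x)) = p(x) × log_10(1) = 0, so the sum is 0.
D_KL(P||Q) = 0.0000 dits

When P = Q, the KL divergence is exactly 0, as there is no 'divergence' between identical distributions.

This non-negativity is a fundamental property: relative entropy cannot be negative because it measures how different Q is from P.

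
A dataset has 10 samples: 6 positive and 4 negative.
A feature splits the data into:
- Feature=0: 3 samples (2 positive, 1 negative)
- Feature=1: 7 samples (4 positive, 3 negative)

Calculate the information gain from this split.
0.0058 bits

Information Gain = H(Y) - H(Y|Feature)

Before split:
P(positive) = 6/10 = 0.6000
H(Y) = 0.9710 bits

After split:
Feature=0: H = 0.9183 bits (weight = 3/10)
Feature=1: H = 0.9852 bits (weight = 7/10)
H(Y|Feature) = (3/10)×0.9183 + (7/10)×0.9852 = 0.9651 bits

Information Gain = 0.9710 - 0.9651 = 0.0058 bits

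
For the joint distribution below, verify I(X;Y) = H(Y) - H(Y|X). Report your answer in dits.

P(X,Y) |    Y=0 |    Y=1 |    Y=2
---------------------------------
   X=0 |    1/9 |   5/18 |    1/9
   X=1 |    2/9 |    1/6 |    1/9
I(X;Y) = 0.0143 dits

Mutual information has multiple equivalent forms:
- I(X;Y) = H(X) - H(X|Y)
- I(X;Y) = H(Y) - H(Y|X)
- I(X;Y) = H(X) + H(Y) - H(X,Y)

Computing all quantities:
H(X) = 0.3010, H(Y) = 0.4607, H(X,Y) = 0.7475
H(X|Y) = 0.2867, H(Y|X) = 0.4464

Verification:
H(X) - H(X|Y) = 0.3010 - 0.2867 = 0.0143
H(Y) - H(Y|X) = 0.4607 - 0.4464 = 0.0143
H(X) + H(Y) - H(X,Y) = 0.3010 + 0.4607 - 0.7475 = 0.0143

All forms give I(X;Y) = 0.0143 dits. ✓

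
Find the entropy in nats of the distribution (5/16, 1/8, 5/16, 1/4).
1.3335 nats

Shannon entropy is H(X) = -Σ p(x) log p(x).

For P = (5/16, 1/8, 5/16, 1/4):
H = -5/16 × log_e(5/16) -1/8 × log_e(1/8) -5/16 × log_e(5/16) -1/4 × log_e(1/4)
H = 1.3335 nats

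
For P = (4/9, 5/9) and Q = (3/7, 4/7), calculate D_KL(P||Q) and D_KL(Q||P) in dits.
D_KL(P||Q) = 0.0002, D_KL(Q||P) = 0.0002

KL divergence is not symmetric: D_KL(P||Q) ≠ D_KL(Q||P) in general.

D_KL(P||Q) = 0.0002 dits
D_KL(Q||P) = 0.0002 dits

In this case they happen to be equal (to 4 decimal places).

This asymmetry is why KL divergence is not a true distance metric.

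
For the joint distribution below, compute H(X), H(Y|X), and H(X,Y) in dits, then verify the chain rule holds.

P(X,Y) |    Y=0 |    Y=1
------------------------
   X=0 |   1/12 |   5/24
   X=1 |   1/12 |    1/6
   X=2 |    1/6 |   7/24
H(X,Y) = 0.7372, H(X) = 0.4619, H(Y|X) = 0.2754 (all in dits)

Chain rule: H(X,Y) = H(X) + H(Y|X)

Left side — joint entropy directly:
H(X,Y) = -Σ p(x,y) log p(x,y) = 0.7372 dits

Right side — compute H(Y|X) from the conditional distributions:
P(X) = (7/24, 1/4, 11/24), so H(X) = 0.4619 dits
H(Y|X) = Σ_x P(X=x) · H(Y|X=x):
  P(Y|X=0) = (2/7, 5/7), H(Y|X=0) = 0.2598, weight P(X=0) = 7/24
  P(Y|X=1) = (1/3, 2/3), H(Y|X=1) = 0.2764, weight P(X=1) = 1/4
  P(Y|X=2) = (4/11, 7/11), H(Y|X=2) = 0.2847, weight P(X=2) = 11/24
H(Y|X) = 0.2754 dits

H(X) + H(Y|X) = 0.4619 + 0.2754 = 0.7372 dits

Both sides equal 0.7372 dits. ✓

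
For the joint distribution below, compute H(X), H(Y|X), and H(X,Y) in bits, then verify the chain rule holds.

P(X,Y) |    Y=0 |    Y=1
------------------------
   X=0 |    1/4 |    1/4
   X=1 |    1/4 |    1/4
H(X,Y) = 2.0000, H(X) = 1.0000, H(Y|X) = 1.0000 (all in bits)

Chain rule: H(X,Y) = H(X) + H(Y|X)

Left side — joint entropy directly:
H(X,Y) = -Σ p(x,y) log p(x,y) = 2.0000 bits

Right side — compute H(Y|X) from the conditional distributions:
P(X) = (1/2, 1/2), so H(X) = 1.0000 bits
H(Y|X) = Σ_x P(X=x) · H(Y|X=x):
  P(Y|X=0) = (1/2, 1/2), H(Y|X=0) = 1.0000, weight P(X=0) = 1/2
  P(Y|X=1) = (1/2, 1/2), H(Y|X=1) = 1.0000, weight P(X=1) = 1/2
H(Y|X) = 1.0000 bits

H(X) + H(Y|X) = 1.0000 + 1.0000 = 2.0000 bits

Both sides equal 2.0000 bits. ✓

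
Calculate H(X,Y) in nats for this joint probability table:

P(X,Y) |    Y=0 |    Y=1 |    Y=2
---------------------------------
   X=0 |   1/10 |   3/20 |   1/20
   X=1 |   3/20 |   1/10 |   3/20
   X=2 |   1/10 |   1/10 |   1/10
2.1548 nats

Joint entropy is H(X,Y) = -Σ_{x,y} p(x,y) log p(x,y).

Summing over all non-zero entries:
H(X,Y) = -[1/10·log_e(1/10) + 3/20·log_e(3/20) + 1/20·log_e(1/20) + 3/20·log_e(3/20) + 1/10·log_e(1/10) + 3/20·log_e(3/20) + 1/10·log_e(1/10) + 1/10·log_e(1/10) + 1/10·log_e(1/10)]
H(X,Y) = 2.1548 nats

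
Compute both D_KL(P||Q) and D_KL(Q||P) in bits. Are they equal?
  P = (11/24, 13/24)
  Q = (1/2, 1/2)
D_KL(P||Q) = 0.0050, D_KL(Q||P) = 0.0050

KL divergence is not symmetric: D_KL(P||Q) ≠ D_KL(Q||P) in general.

D_KL(P||Q) = 0.0050 bits
D_KL(Q||P) = 0.0050 bits

In this case they happen to be equal (to 4 decimal places).

This asymmetry is why KL divergence is not a true distance metric.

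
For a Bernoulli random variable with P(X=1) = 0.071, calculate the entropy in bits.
0.3696 bits

The binary entropy function is:
H(p) = -p log(p) - (1-p) log(1-p)

H(0.071) = -0.071 × log_2(0.071) - 0.929 × log_2(0.929)
H(0.071) = 0.3696 bits

Note: Binary entropy is maximized at p=0.5 (H=1 bit) and minimized at p=0 or p=1 (H=0).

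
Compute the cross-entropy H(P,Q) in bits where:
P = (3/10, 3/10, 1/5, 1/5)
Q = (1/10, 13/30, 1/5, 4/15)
2.2043 bits

Cross-entropy: H(P,Q) = -Σ p(x) log q(x)

Alternatively: H(P,Q) = H(P) + D_KL(P||Q)
H(P) = 1.9710 bits
D_KL(P||Q) = 0.2333 bits

H(P,Q) = 1.9710 + 0.2333 = 2.2043 bits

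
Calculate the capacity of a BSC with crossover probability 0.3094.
0.1075 bits

For a binary symmetric channel (BSC) with error probability p:
Capacity C = 1 - H(p) bits per symbol

where H(p) = -p log₂(p) - (1-p) log₂(1-p) is the binary entropy function.

H(0.3094) = 0.8925 bits
C = 1 - 0.8925 = 0.1075 bits per symbol

This means we can reliably transmit up to 0.1075 bits of information per channel use.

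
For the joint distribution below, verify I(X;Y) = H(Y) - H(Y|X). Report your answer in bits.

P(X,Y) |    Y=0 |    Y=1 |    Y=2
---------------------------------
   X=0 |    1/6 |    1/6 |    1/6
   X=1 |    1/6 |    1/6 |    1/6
I(X;Y) = 0.0000 bits

Mutual information has multiple equivalent forms:
- I(X;Y) = H(X) - H(X|Y)
- I(X;Y) = H(Y) - H(Y|X)
- I(X;Y) = H(X) + H(Y) - H(X,Y)

Computing all quantities:
H(X) = 1.0000, H(Y) = 1.5850, H(X,Y) = 2.5850
H(X|Y) = 1.0000, H(Y|X) = 1.5850

Verification:
H(X) - H(X|Y) = 1.0000 - 1.0000 = 0.0000
H(Y) - H(Y|X) = 1.5850 - 1.5850 = 0.0000
H(X) + H(Y) - H(X,Y) = 1.0000 + 1.5850 - 2.5850 = 0.0000

All forms give I(X;Y) = 0.0000 bits. ✓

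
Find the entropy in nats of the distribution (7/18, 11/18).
0.6682 nats

Shannon entropy is H(X) = -Σ p(x) log p(x).

For P = (7/18, 11/18):
H = -7/18 × log_e(7/18) -11/18 × log_e(11/18)
H = 0.6682 nats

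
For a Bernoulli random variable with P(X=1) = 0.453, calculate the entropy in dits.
0.2991 dits

The binary entropy function is:
H(p) = -p log(p) - (1-p) log(1-p)

H(0.453) = -0.453 × log_10(0.453) - 0.547 × log_10(0.547)
H(0.453) = 0.2991 dits

Note: Binary entropy is maximized at p=0.5 (H=1 bit) and minimized at p=0 or p=1 (H=0).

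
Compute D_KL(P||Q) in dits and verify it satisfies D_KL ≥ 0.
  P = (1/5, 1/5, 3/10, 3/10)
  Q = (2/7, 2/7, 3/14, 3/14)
0.0257 dits

KL divergence satisfies the Gibbs inequality: D_KL(P||Q) ≥ 0 for all distributions P, Q.

D_KL(P||Q) = Σ p(x) log(p(x)/q(x))
Term by term:
  x=0: 1/5 × log_10[(1/5)/(2/7)] = -0.0310
  x=1: 1/5 × log_10[(1/5)/(2/7)] = -0.0310
  x=2: 3/10 × log_10[(3/10)/(3/14)] = 0.0438
  x=3: 3/10 × log_10[(3/10)/(3/14)] = 0.0438
D_KL(P||Q) = 0.0257 dits

D_KL(P||Q) = 0.0257 ≥ 0 ✓

This non-negativity is a fundamental property: relative entropy cannot be negative because it measures how different Q is from P.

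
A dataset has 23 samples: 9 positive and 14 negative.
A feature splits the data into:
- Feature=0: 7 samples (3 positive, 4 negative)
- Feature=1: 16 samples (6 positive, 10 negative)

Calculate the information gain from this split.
0.0018 bits

Information Gain = H(Y) - H(Y|Feature)

Before split:
P(positive) = 9/23 = 0.3913
H(Y) = 0.9656 bits

After split:
Feature=0: H = 0.9852 bits (weight = 7/23)
Feature=1: H = 0.9544 bits (weight = 16/23)
H(Y|Feature) = (7/23)×0.9852 + (16/23)×0.9544 = 0.9638 bits

Information Gain = 0.9656 - 0.9638 = 0.0018 bits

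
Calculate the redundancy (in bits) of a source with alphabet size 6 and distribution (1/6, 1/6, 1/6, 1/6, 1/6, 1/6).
0.0000 bits

Redundancy measures how far a source is from maximum entropy:
R = H_max - H(X)

Maximum entropy for 6 symbols: H_max = log_2(6) = 2.5850 bits
Actual entropy: H(X) = 2.5850 bits
Redundancy: R = 2.5850 - 2.5850 = 0.0000 bits

This redundancy represents potential for compression: the source could be compressed by 0.0000 bits per symbol.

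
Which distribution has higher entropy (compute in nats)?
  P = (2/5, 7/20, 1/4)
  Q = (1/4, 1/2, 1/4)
P

Computing entropies in nats:
H(P) = 1.0805
H(Q) = 1.0397

Distribution P has higher entropy.

Intuition: The distribution closer to uniform (more spread out) has higher entropy.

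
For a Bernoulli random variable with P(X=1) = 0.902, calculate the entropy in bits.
0.4626 bits

The binary entropy function is:
H(p) = -p log(p) - (1-p) log(1-p)

H(0.902) = -0.902 × log_2(0.902) - 0.098 × log_2(0.098)
H(0.902) = 0.4626 bits

Note: Binary entropy is maximized at p=0.5 (H=1 bit) and minimized at p=0 or p=1 (H=0).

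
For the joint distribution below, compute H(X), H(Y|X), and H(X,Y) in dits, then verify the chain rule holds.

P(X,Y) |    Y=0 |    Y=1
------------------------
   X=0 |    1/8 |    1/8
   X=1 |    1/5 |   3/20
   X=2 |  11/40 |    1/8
H(X,Y) = 0.7562, H(X) = 0.4693, H(Y|X) = 0.2870 (all in dits)

Chain rule: H(X,Y) = H(X) + H(Y|X)

Left side — joint entropy directly:
H(X,Y) = -Σ p(x,y) log p(x,y) = 0.7562 dits

Right side — compute H(Y|X) from the conditional distributions:
P(X) = (1/4, 7/20, 2/5), so H(X) = 0.4693 dits
H(Y|X) = Σ_x P(X=x) · H(Y|X=x):
  P(Y|X=0) = (1/2, 1/2), H(Y|X=0) = 0.3010, weight P(X=0) = 1/4
  P(Y|X=1) = (4/7, 3/7), H(Y|X=1) = 0.2966, weight P(X=1) = 7/20
  P(Y|X=2) = (11/16, 5/16), H(Y|X=2) = 0.2697, weight P(X=2) = 2/5
H(Y|X) = 0.2870 dits

H(X) + H(Y|X) = 0.4693 + 0.2870 = 0.7562 dits

Both sides equal 0.7562 dits. ✓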